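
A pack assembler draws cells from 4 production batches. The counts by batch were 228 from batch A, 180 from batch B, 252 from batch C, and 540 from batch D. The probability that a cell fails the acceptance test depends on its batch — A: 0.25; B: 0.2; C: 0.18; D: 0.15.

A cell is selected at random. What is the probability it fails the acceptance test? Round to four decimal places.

Total: 228 + 180 + 252 + 540 = 1200.
P(A) = 228/1200 = 0.19. P(B) = 180/1200 = 0.15. P(C) = 252/1200 = 0.21. P(D) = 540/1200 = 0.45.
Using total probability over the partition,
P(F) = P(F|A)·P(A) + P(F|B)·P(B) + P(F|C)·P(C) + P(F|D)·P(D)
      = 0.25·0.19 + 0.2·0.15 + 0.18·0.21 + 0.15·0.45
      = 0.0475 + 0.03 + 0.0378 + 0.0675 = 0.1828

0.1828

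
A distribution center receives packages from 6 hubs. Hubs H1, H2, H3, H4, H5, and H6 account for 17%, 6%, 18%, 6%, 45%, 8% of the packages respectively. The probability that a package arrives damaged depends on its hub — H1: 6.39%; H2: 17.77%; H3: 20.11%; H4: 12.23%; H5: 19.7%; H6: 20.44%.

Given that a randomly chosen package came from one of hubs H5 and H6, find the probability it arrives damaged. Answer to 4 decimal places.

0.1981

Let S = {H5, H6}.
P(S) = 0.45 + 0.08 = 0.53.
P(D ∩ S) = 0.197·0.45 + 0.2044·0.08 = 0.08865 + 0.016352 = 0.105002.
P(D | S) = 0.105002 / 0.53 = 0.198117…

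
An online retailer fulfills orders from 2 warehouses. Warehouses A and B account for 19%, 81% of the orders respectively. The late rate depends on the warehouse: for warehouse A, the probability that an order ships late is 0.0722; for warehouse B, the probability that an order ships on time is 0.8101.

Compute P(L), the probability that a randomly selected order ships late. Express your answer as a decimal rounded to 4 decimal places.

P(L|B) = 1 − 0.8101 = 0.1899.
P(L) = P(L|A)·P(A) + P(L|B)·P(B)
      = 0.0722·0.19 + 0.1899·0.81
      = 0.013718 + 0.153819 = 0.167537

0.1675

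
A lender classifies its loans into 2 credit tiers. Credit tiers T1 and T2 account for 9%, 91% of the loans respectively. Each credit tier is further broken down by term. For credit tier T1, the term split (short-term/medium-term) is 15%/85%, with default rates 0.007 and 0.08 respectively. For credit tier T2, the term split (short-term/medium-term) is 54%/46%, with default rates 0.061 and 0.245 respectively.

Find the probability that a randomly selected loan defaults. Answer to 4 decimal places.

0.1387

P(D|T1) = 0.15·0.007 + 0.85·0.08 = 0.00105 + 0.068 = 0.06905
P(D|T2) = 0.54·0.061 + 0.46·0.245 = 0.03294 + 0.1127 = 0.14564
Then overall,
P(D) = 0.09·0.06905 + 0.91·0.14564
      = 0.0062145 + 0.1325324 = 0.1387469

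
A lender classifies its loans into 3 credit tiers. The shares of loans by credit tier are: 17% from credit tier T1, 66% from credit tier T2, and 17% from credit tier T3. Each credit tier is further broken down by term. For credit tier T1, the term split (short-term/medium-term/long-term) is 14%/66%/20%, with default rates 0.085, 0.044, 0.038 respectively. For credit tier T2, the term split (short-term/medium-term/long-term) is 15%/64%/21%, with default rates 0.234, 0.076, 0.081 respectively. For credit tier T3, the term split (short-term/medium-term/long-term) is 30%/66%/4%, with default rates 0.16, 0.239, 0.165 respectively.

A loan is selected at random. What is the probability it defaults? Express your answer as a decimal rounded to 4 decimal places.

P(D) ≈ 0.1108

P(D|T1) = 0.14·0.085 + 0.66·0.044 + 0.2·0.038 = 0.0119 + 0.02904 + 0.0076 = 0.04854
P(D|T2) = 0.15·0.234 + 0.64·0.076 + 0.21·0.081 = 0.0351 + 0.04864 + 0.01701 = 0.10075
P(D|T3) = 0.3·0.16 + 0.66·0.239 + 0.04·0.165 = 0.048 + 0.15774 + 0.0066 = 0.21234
Then overall,
P(D) = 0.17·0.04854 + 0.66·0.10075 + 0.17·0.21234
      = 0.0082518 + 0.066495 + 0.0360978 = 0.1108446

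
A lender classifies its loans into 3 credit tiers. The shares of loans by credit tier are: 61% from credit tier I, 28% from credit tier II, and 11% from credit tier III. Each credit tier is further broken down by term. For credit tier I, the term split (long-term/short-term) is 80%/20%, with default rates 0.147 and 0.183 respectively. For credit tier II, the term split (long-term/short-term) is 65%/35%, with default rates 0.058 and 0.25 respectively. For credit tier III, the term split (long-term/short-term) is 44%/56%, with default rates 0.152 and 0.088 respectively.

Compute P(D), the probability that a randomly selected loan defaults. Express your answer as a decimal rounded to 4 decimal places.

0.1419

P(D|I) = 0.8·0.147 + 0.2·0.183 = 0.1176 + 0.0366 = 0.1542
P(D|II) = 0.65·0.058 + 0.35·0.25 = 0.0377 + 0.0875 = 0.1252
P(D|III) = 0.44·0.152 + 0.56·0.088 = 0.06688 + 0.04928 = 0.11616
By total probability over the outer partition,
P(D) = 0.61·0.1542 + 0.28·0.1252 + 0.11·0.11616
      = 0.094062 + 0.035056 + 0.0127776 = 0.1418956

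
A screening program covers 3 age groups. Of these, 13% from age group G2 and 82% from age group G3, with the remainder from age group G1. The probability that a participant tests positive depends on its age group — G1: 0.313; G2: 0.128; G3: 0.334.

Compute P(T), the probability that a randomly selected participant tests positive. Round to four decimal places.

P(T) ≈ 0.3062

P(G1) = 1 − (0.13 + 0.82) = 0.05.
P(T) = P(T|G1)·P(G1) + P(T|G2)·P(G2) + P(T|G3)·P(G3)
      = 0.313·0.05 + 0.128·0.13 + 0.334·0.82
      = 0.01565 + 0.01664 + 0.27388 = 0.30617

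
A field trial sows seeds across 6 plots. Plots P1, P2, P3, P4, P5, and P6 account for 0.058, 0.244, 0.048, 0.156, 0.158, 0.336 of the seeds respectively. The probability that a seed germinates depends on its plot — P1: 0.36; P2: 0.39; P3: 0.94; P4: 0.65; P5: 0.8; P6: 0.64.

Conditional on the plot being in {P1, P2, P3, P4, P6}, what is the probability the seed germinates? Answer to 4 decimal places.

P(G|S) ≈ 0.5672

Let S = {P1, P2, P3, P4, P6}.
P(S) = 0.058 + 0.244 + 0.048 + 0.156 + 0.336 = 0.842.
P(G ∩ S) = 0.36·0.058 + 0.39·0.244 + 0.94·0.048 + 0.65·0.156 + 0.64·0.336 = 0.02088 + 0.09516 + 0.04512 + 0.1014 + 0.21504 = 0.4776.
P(G | S) = 0.4776 / 0.842 = 0.567221…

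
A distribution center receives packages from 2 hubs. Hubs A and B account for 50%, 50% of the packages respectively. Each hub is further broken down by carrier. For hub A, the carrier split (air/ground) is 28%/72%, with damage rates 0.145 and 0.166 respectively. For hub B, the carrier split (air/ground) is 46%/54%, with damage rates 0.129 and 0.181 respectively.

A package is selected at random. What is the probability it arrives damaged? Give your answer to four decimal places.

0.1586

P(D|A) = 0.28·0.145 + 0.72·0.166 = 0.0406 + 0.11952 = 0.16012
P(D|B) = 0.46·0.129 + 0.54·0.181 = 0.05934 + 0.09774 = 0.15708
Then overall,
P(D) = 0.5·0.16012 + 0.5·0.15708
      = 0.08006 + 0.07854 = 0.1586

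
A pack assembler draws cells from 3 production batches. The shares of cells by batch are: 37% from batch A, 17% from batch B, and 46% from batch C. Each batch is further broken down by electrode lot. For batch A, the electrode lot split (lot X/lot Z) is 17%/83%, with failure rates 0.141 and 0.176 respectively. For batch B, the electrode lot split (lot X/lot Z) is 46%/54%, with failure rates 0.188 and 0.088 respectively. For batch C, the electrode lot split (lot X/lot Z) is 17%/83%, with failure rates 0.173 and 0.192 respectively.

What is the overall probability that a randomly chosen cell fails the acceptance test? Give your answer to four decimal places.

P(F) ≈ 0.1725

P(F|A) = 0.17·0.141 + 0.83·0.176 = 0.02397 + 0.14608 = 0.17005
P(F|B) = 0.46·0.188 + 0.54·0.088 = 0.08648 + 0.04752 = 0.134
P(F|C) = 0.17·0.173 + 0.83·0.192 = 0.02941 + 0.15936 = 0.18877
By total probability over the outer partition,
P(F) = 0.37·0.17005 + 0.17·0.134 + 0.46·0.18877
      = 0.0629185 + 0.02278 + 0.0868342 = 0.1725327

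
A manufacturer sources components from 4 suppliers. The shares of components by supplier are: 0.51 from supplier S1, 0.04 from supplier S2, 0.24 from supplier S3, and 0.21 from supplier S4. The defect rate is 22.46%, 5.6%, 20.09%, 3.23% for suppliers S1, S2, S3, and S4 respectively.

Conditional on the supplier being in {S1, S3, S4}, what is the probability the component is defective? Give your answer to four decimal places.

P(D|S) ≈ 0.1766

Let S = {S1, S3, S4}.
P(S) = 0.51 + 0.24 + 0.21 = 0.96.
P(D ∩ S) = 0.2246·0.51 + 0.2009·0.24 + 0.0323·0.21 = 0.114546 + 0.048216 + 0.006783 = 0.169545.
P(D | S) = 0.169545 / 0.96 = 0.176609…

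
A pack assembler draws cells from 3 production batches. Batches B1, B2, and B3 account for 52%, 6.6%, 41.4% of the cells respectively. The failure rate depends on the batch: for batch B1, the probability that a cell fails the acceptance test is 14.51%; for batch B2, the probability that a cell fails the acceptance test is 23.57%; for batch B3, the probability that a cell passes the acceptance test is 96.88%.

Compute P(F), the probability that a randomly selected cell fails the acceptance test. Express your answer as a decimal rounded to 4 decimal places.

P(F) ≈ 0.1039

P(F|B3) = 1 − 0.9688 = 0.0312.
P(F) = P(F|B1)·P(B1) + P(F|B2)·P(B2) + P(F|B3)·P(B3)
      = 0.1451·0.52 + 0.2357·0.066 + 0.0312·0.414
      = 0.075452 + 0.0155562 + 0.0129168 = 0.103925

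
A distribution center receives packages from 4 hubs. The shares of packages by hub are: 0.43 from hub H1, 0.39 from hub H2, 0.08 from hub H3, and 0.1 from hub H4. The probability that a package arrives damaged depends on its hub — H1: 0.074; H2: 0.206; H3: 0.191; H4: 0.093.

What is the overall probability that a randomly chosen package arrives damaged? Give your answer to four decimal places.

0.1367

P(D) = P(D|H1)·P(H1) + P(D|H2)·P(H2) + P(D|H3)·P(H3) + P(D|H4)·P(H4)
      = 0.074·0.43 + 0.206·0.39 + 0.191·0.08 + 0.093·0.1
      = 0.03182 + 0.08034 + 0.01528 + 0.0093 = 0.13674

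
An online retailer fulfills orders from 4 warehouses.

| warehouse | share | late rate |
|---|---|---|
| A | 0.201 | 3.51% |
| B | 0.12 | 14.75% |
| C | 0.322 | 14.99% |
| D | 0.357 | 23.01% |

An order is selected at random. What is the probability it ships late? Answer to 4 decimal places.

P(L) = P(L|A)·P(A) + P(L|B)·P(B) + P(L|C)·P(C) + P(L|D)·P(D)
      = 0.0351·0.201 + 0.1475·0.12 + 0.1499·0.322 + 0.2301·0.357
      = 0.0070551 + 0.0177 + 0.0482678 + 0.0821457 = 0.1551686

0.1552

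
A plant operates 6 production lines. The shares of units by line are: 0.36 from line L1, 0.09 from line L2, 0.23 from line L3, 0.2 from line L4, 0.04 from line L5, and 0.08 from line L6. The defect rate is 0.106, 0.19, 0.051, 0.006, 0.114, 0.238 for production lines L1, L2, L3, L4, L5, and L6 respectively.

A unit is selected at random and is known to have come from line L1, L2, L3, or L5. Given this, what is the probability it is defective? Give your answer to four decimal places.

Let S = {L1, L2, L3, L5}.
P(S) = 0.36 + 0.09 + 0.23 + 0.04 = 0.72.
P(D ∩ S) = 0.106·0.36 + 0.19·0.09 + 0.051·0.23 + 0.114·0.04 = 0.03816 + 0.0171 + 0.01173 + 0.00456 = 0.07155.
P(D | S) = 0.07155 / 0.72 = 0.099375…

0.0994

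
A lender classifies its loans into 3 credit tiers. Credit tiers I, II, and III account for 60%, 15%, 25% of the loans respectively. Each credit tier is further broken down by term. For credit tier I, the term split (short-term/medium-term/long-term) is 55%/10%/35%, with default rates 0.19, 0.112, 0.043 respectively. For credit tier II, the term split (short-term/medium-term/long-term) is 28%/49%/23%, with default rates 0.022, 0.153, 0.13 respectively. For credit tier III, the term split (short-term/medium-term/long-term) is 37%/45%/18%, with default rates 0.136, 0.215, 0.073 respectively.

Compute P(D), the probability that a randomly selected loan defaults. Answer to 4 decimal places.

P(D|I) = 0.55·0.19 + 0.1·0.112 + 0.35·0.043 = 0.1045 + 0.0112 + 0.01505 = 0.13075
P(D|II) = 0.28·0.022 + 0.49·0.153 + 0.23·0.13 = 0.00616 + 0.07497 + 0.0299 = 0.11103
P(D|III) = 0.37·0.136 + 0.45·0.215 + 0.18·0.073 = 0.05032 + 0.09675 + 0.01314 = 0.16021
By total probability over the outer partition,
P(D) = 0.6·0.13075 + 0.15·0.11103 + 0.25·0.16021
      = 0.07845 + 0.0166545 + 0.0400525 = 0.135157

P(D) ≈ 0.1352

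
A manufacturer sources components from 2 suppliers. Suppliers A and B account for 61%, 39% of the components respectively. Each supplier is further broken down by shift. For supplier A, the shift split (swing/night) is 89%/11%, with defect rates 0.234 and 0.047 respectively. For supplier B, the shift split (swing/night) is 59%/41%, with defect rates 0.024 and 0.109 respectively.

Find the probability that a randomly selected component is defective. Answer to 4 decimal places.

P(D|A) = 0.89·0.234 + 0.11·0.047 = 0.20826 + 0.00517 = 0.21343
P(D|B) = 0.59·0.024 + 0.41·0.109 = 0.01416 + 0.04469 = 0.05885
Then overall,
P(D) = 0.61·0.21343 + 0.39·0.05885
      = 0.1301923 + 0.0229515 = 0.1531438

0.1531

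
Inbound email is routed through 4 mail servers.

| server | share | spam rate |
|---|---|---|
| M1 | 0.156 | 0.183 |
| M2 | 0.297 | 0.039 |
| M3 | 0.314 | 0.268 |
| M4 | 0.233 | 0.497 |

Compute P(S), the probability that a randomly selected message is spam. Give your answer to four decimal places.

P(S) = P(S|M1)·P(M1) + P(S|M2)·P(M2) + P(S|M3)·P(M3) + P(S|M4)·P(M4)
      = 0.183·0.156 + 0.039·0.297 + 0.268·0.314 + 0.497·0.233
      = 0.028548 + 0.011583 + 0.084152 + 0.115801 = 0.240084

P(S) ≈ 0.2401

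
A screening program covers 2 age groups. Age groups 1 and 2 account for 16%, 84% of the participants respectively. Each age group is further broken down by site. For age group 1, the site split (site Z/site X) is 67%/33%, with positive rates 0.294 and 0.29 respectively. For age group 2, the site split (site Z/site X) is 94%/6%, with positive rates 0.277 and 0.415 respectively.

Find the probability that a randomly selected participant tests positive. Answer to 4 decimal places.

P(T|1) = 0.67·0.294 + 0.33·0.29 = 0.19698 + 0.0957 = 0.29268
P(T|2) = 0.94·0.277 + 0.06·0.415 = 0.26038 + 0.0249 = 0.28528
Then overall,
P(T) = 0.16·0.29268 + 0.84·0.28528
      = 0.0468288 + 0.2396352 = 0.286464

P(T) ≈ 0.2865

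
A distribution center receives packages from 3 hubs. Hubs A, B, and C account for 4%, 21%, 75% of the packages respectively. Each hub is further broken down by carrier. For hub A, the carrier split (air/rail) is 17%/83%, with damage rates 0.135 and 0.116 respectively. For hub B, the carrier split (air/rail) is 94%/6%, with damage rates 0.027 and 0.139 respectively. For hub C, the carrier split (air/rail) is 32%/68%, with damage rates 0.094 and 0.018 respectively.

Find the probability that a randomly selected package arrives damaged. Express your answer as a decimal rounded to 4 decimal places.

0.0436

P(D|A) = 0.17·0.135 + 0.83·0.116 = 0.02295 + 0.09628 = 0.11923
P(D|B) = 0.94·0.027 + 0.06·0.139 = 0.02538 + 0.00834 = 0.03372
P(D|C) = 0.32·0.094 + 0.68·0.018 = 0.03008 + 0.01224 = 0.04232
Then overall,
P(D) = 0.04·0.11923 + 0.21·0.03372 + 0.75·0.04232
      = 0.0047692 + 0.0070812 + 0.03174 = 0.0435904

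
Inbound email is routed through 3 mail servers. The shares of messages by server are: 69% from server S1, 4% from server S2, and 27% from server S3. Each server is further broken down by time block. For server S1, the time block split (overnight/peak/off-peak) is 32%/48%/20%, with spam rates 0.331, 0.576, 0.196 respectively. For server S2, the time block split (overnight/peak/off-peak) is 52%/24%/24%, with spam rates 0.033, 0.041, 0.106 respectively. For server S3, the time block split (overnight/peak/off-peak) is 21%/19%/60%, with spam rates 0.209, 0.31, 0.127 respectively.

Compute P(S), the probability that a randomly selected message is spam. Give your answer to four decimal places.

P(S|S1) = 0.32·0.331 + 0.48·0.576 + 0.2·0.196 = 0.10592 + 0.27648 + 0.0392 = 0.4216
P(S|S2) = 0.52·0.033 + 0.24·0.041 + 0.24·0.106 = 0.01716 + 0.00984 + 0.02544 = 0.05244
P(S|S3) = 0.21·0.209 + 0.19·0.31 + 0.6·0.127 = 0.04389 + 0.0589 + 0.0762 = 0.17899
Then overall,
P(S) = 0.69·0.4216 + 0.04·0.05244 + 0.27·0.17899
      = 0.290904 + 0.0020976 + 0.0483273 = 0.3413289

0.3413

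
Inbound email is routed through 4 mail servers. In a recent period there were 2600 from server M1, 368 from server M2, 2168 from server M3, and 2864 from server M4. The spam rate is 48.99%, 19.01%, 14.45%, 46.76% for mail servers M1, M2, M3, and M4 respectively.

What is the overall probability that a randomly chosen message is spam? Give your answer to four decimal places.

P(S) ≈ 0.3745

Total: 2600 + 368 + 2168 + 2864 = 8000.
P(M1) = 2600/8000 = 0.325. P(M2) = 368/8000 = 0.046. P(M3) = 2168/8000 = 0.271. P(M4) = 2864/8000 = 0.358.
P(S) = P(S|M1)·P(M1) + P(S|M2)·P(M2) + P(S|M3)·P(M3) + P(S|M4)·P(M4)
      = 0.4899·0.325 + 0.1901·0.046 + 0.1445·0.271 + 0.4676·0.358
      = 0.1592175 + 0.0087446 + 0.0391595 + 0.1674008 = 0.3745224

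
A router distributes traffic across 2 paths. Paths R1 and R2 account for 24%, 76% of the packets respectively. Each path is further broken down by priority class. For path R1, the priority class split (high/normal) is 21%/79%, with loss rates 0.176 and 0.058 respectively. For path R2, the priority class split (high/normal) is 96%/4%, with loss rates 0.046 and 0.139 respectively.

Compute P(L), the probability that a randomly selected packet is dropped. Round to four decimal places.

P(L) ≈ 0.0577

P(L|R1) = 0.21·0.176 + 0.79·0.058 = 0.03696 + 0.04582 = 0.08278
P(L|R2) = 0.96·0.046 + 0.04·0.139 = 0.04416 + 0.00556 = 0.04972
By total probability over the outer partition,
P(L) = 0.24·0.08278 + 0.76·0.04972
      = 0.0198672 + 0.0377872 = 0.0576544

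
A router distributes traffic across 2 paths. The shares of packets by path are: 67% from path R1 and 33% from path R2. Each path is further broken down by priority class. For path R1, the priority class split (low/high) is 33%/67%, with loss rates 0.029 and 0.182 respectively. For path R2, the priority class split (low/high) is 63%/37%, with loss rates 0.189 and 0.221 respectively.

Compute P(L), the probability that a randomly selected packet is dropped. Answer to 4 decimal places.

P(L) ≈ 0.1544

P(L|R1) = 0.33·0.029 + 0.67·0.182 = 0.00957 + 0.12194 = 0.13151
P(L|R2) = 0.63·0.189 + 0.37·0.221 = 0.11907 + 0.08177 = 0.20084
By total probability over the outer partition,
P(L) = 0.67·0.13151 + 0.33·0.20084
      = 0.0881117 + 0.0662772 = 0.1543889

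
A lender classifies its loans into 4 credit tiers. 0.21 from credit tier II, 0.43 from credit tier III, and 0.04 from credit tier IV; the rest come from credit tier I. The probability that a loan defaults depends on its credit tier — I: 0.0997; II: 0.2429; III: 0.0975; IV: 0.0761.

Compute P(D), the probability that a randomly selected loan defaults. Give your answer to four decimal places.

P(I) = 1 − (0.21 + 0.43 + 0.04) = 0.32.
Using total probability over the partition,
P(D) = P(D|I)·P(I) + P(D|II)·P(II) + P(D|III)·P(III) + P(D|IV)·P(IV)
      = 0.0997·0.32 + 0.2429·0.21 + 0.0975·0.43 + 0.0761·0.04
      = 0.031904 + 0.051009 + 0.041925 + 0.003044 = 0.127882

0.1279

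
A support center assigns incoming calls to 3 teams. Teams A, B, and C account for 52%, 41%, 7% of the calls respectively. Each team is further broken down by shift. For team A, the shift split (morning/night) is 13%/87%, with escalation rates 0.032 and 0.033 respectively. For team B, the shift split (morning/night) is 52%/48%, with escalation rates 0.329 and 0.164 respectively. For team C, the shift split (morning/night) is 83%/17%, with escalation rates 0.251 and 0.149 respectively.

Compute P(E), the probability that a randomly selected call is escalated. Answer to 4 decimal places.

P(E|A) = 0.13·0.032 + 0.87·0.033 = 0.00416 + 0.02871 = 0.03287
P(E|B) = 0.52·0.329 + 0.48·0.164 = 0.17108 + 0.07872 = 0.2498
P(E|C) = 0.83·0.251 + 0.17·0.149 = 0.20833 + 0.02533 = 0.23366
Then overall,
P(E) = 0.52·0.03287 + 0.41·0.2498 + 0.07·0.23366
      = 0.0170924 + 0.102418 + 0.0163562 = 0.1358666

P(E) ≈ 0.1359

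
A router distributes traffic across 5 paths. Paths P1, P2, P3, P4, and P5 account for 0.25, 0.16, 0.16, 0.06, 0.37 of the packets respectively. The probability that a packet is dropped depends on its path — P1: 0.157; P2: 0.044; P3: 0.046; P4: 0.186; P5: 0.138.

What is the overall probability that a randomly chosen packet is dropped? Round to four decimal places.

Summing over the partition,
P(L) = P(L|P1)·P(P1) + P(L|P2)·P(P2) + P(L|P3)·P(P3) + P(L|P4)·P(P4) + P(L|P5)·P(P5)
      = 0.157·0.25 + 0.044·0.16 + 0.046·0.16 + 0.186·0.06 + 0.138·0.37
      = 0.03925 + 0.00704 + 0.00736 + 0.01116 + 0.05106 = 0.11587

P(L) ≈ 0.1159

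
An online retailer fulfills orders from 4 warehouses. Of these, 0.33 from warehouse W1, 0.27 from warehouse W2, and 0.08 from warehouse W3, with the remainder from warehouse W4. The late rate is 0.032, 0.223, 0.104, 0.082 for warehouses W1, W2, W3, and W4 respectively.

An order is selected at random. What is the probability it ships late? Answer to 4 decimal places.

P(L) ≈ 0.1053

P(W4) = 1 − (0.33 + 0.27 + 0.08) = 0.32.
P(L) = P(L|W1)·P(W1) + P(L|W2)·P(W2) + P(L|W3)·P(W3) + P(L|W4)·P(W4)
      = 0.032·0.33 + 0.223·0.27 + 0.104·0.08 + 0.082·0.32
      = 0.01056 + 0.06021 + 0.00832 + 0.02624 = 0.10533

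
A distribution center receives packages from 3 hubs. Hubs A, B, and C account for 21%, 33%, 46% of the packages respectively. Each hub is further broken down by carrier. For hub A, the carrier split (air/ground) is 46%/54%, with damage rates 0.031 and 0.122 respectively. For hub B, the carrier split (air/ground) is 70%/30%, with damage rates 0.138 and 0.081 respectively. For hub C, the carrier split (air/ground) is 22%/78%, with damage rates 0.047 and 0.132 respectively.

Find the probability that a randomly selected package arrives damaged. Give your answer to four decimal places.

0.1088

P(D|A) = 0.46·0.031 + 0.54·0.122 = 0.01426 + 0.06588 = 0.08014
P(D|B) = 0.7·0.138 + 0.3·0.081 = 0.0966 + 0.0243 = 0.1209
P(D|C) = 0.22·0.047 + 0.78·0.132 = 0.01034 + 0.10296 = 0.1133
By total probability over the outer partition,
P(D) = 0.21·0.08014 + 0.33·0.1209 + 0.46·0.1133
      = 0.0168294 + 0.039897 + 0.052118 = 0.1088444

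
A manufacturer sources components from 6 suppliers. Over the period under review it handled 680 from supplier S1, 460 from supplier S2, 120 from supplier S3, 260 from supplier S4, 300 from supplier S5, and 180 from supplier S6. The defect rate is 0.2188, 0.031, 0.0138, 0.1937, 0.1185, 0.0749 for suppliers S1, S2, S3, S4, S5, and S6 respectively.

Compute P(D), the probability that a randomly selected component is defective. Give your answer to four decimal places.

Total: 680 + 460 + 120 + 260 + 300 + 180 = 2000.
P(S1) = 680/2000 = 0.34. P(S2) = 460/2000 = 0.23. P(S3) = 120/2000 = 0.06. P(S4) = 260/2000 = 0.13. P(S5) = 300/2000 = 0.15. P(S6) = 180/2000 = 0.09.
P(D) = P(D|S1)·P(S1) + P(D|S2)·P(S2) + P(D|S3)·P(S3) + P(D|S4)·P(S4) + P(D|S5)·P(S5) + P(D|S6)·P(S6)
      = 0.2188·0.34 + 0.031·0.23 + 0.0138·0.06 + 0.1937·0.13 + 0.1185·0.15 + 0.0749·0.09
      = 0.074392 + 0.00713 + 0.000828 + 0.025181 + 0.017775 + 0.006741 = 0.132047

P(D) ≈ 0.1320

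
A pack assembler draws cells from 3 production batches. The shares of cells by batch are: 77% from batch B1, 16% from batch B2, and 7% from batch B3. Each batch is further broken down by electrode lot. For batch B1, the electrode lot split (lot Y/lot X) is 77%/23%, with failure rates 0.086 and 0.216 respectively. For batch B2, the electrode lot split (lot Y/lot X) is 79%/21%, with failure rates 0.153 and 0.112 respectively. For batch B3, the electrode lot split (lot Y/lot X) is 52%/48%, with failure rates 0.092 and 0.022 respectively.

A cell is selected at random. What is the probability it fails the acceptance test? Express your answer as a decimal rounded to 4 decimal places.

P(F|B1) = 0.77·0.086 + 0.23·0.216 = 0.06622 + 0.04968 = 0.1159
P(F|B2) = 0.79·0.153 + 0.21·0.112 = 0.12087 + 0.02352 = 0.14439
P(F|B3) = 0.52·0.092 + 0.48·0.022 = 0.04784 + 0.01056 = 0.0584
By total probability over the outer partition,
P(F) = 0.77·0.1159 + 0.16·0.14439 + 0.07·0.0584
      = 0.089243 + 0.0231024 + 0.004088 = 0.1164334

P(F) ≈ 0.1164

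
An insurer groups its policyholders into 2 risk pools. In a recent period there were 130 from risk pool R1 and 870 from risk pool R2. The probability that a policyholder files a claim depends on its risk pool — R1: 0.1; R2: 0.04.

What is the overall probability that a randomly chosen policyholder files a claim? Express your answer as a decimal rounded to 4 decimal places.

Total: 130 + 870 = 1000.
P(R1) = 130/1000 = 0.13. P(R2) = 870/1000 = 0.87.
P(C) = P(C|R1)·P(R1) + P(C|R2)·P(R2)
      = 0.1·0.13 + 0.04·0.87
      = 0.013 + 0.0348 = 0.0478

P(C) ≈ 0.0478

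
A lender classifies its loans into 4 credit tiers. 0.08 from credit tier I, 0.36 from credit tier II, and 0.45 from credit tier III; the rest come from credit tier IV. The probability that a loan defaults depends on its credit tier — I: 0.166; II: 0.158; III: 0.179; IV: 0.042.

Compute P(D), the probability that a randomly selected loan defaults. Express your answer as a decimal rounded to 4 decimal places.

P(IV) = 1 − (0.08 + 0.36 + 0.45) = 0.11.
P(D) = P(D|I)·P(I) + P(D|II)·P(II) + P(D|III)·P(III) + P(D|IV)·P(IV)
      = 0.166·0.08 + 0.158·0.36 + 0.179·0.45 + 0.042·0.11
      = 0.01328 + 0.05688 + 0.08055 + 0.00462 = 0.15533

0.1553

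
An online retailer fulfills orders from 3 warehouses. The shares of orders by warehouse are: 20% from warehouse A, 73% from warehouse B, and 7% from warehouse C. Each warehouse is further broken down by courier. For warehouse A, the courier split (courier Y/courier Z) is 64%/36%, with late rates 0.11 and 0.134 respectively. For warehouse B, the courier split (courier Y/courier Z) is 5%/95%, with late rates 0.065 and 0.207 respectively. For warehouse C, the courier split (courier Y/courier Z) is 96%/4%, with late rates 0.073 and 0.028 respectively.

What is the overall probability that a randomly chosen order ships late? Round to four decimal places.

P(L) ≈ 0.1746

P(L|A) = 0.64·0.11 + 0.36·0.134 = 0.0704 + 0.04824 = 0.11864
P(L|B) = 0.05·0.065 + 0.95·0.207 = 0.00325 + 0.19665 = 0.1999
P(L|C) = 0.96·0.073 + 0.04·0.028 = 0.07008 + 0.00112 = 0.0712
By total probability over the outer partition,
P(L) = 0.2·0.11864 + 0.73·0.1999 + 0.07·0.0712
      = 0.023728 + 0.145927 + 0.004984 = 0.174639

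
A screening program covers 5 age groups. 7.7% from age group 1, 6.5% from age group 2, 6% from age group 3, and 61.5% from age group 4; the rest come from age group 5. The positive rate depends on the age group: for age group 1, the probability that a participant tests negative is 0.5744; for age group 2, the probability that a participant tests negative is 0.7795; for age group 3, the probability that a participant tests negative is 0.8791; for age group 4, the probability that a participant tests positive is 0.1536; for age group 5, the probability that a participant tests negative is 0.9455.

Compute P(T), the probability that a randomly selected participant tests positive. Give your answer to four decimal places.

P(T) ≈ 0.1588

P(5) = 1 − (0.077 + 0.065 + 0.06 + 0.615) = 0.183.
P(T|1) = 1 − 0.5744 = 0.4256.
P(T|2) = 1 − 0.7795 = 0.2205.
P(T|3) = 1 − 0.8791 = 0.1209.
P(T|5) = 1 − 0.9455 = 0.0545.
P(T) = P(T|1)·P(1) + P(T|2)·P(2) + P(T|3)·P(3) + P(T|4)·P(4) + P(T|5)·P(5)
      = 0.4256·0.077 + 0.2205·0.065 + 0.1209·0.06 + 0.1536·0.615 + 0.0545·0.183
      = 0.0327712 + 0.0143325 + 0.007254 + 0.094464 + 0.0099735 = 0.1587952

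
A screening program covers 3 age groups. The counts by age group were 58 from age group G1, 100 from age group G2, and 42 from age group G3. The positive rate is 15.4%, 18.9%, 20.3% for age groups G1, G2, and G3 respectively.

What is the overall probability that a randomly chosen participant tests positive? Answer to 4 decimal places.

0.1818

Total: 58 + 100 + 42 = 200.
P(G1) = 58/200 = 0.29. P(G2) = 100/200 = 0.5. P(G3) = 42/200 = 0.21.
Using total probability over the partition,
P(T) = P(T|G1)·P(G1) + P(T|G2)·P(G2) + P(T|G3)·P(G3)
      = 0.154·0.29 + 0.189·0.5 + 0.203·0.21
      = 0.04466 + 0.0945 + 0.04263 = 0.18179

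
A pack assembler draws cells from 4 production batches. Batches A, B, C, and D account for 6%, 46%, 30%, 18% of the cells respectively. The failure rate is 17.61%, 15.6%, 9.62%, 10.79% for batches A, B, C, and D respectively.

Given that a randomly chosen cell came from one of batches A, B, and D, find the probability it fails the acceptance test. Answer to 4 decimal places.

Let S = {A, B, D}.
P(S) = 0.06 + 0.46 + 0.18 = 0.7.
P(F ∩ S) = 0.1761·0.06 + 0.156·0.46 + 0.1079·0.18 = 0.010566 + 0.07176 + 0.019422 = 0.101748.
P(F | S) = 0.101748 / 0.7 = 0.145354…

P(F|S) ≈ 0.1454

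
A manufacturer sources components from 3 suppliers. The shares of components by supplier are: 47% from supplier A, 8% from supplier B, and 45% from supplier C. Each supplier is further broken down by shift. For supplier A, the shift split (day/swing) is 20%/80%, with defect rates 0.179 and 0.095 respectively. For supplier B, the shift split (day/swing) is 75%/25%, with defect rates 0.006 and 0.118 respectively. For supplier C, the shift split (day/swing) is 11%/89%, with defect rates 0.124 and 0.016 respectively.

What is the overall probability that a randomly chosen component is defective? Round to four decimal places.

P(D|A) = 0.2·0.179 + 0.8·0.095 = 0.0358 + 0.076 = 0.1118
P(D|B) = 0.75·0.006 + 0.25·0.118 = 0.0045 + 0.0295 = 0.034
P(D|C) = 0.11·0.124 + 0.89·0.016 = 0.01364 + 0.01424 = 0.02788
By total probability over the outer partition,
P(D) = 0.47·0.1118 + 0.08·0.034 + 0.45·0.02788
      = 0.052546 + 0.00272 + 0.012546 = 0.067812

P(D) ≈ 0.0678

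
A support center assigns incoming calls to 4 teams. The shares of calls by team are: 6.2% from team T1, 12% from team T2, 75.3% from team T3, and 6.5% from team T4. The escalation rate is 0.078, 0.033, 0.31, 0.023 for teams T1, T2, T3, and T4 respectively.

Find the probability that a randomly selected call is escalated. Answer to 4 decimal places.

0.2437

Summing over the partition,
P(E) = P(E|T1)·P(T1) + P(E|T2)·P(T2) + P(E|T3)·P(T3) + P(E|T4)·P(T4)
      = 0.078·0.062 + 0.033·0.12 + 0.31·0.753 + 0.023·0.065
      = 0.004836 + 0.00396 + 0.23343 + 0.001495 = 0.243721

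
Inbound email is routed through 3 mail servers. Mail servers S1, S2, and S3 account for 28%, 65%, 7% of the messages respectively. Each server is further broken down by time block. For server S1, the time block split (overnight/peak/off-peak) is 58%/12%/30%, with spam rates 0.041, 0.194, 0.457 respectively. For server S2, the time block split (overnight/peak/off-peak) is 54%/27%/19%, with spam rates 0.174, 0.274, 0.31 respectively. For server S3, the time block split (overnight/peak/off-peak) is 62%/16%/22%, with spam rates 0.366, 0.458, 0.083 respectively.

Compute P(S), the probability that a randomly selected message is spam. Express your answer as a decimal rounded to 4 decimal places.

P(S|S1) = 0.58·0.041 + 0.12·0.194 + 0.3·0.457 = 0.02378 + 0.02328 + 0.1371 = 0.18416
P(S|S2) = 0.54·0.174 + 0.27·0.274 + 0.19·0.31 = 0.09396 + 0.07398 + 0.0589 = 0.22684
P(S|S3) = 0.62·0.366 + 0.16·0.458 + 0.22·0.083 = 0.22692 + 0.07328 + 0.01826 = 0.31846
Then overall,
P(S) = 0.28·0.18416 + 0.65·0.22684 + 0.07·0.31846
      = 0.0515648 + 0.147446 + 0.0222922 = 0.221303

P(S) ≈ 0.2213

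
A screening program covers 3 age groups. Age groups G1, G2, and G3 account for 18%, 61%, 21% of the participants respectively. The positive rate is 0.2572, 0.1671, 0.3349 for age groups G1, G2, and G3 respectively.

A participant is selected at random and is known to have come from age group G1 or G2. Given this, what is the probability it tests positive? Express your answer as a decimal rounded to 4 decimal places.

P(T|S) ≈ 0.1876

Let S = {G1, G2}.
P(S) = 0.18 + 0.61 = 0.79.
P(T ∩ S) = 0.2572·0.18 + 0.1671·0.61 = 0.046296 + 0.101931 = 0.148227.
P(T | S) = 0.148227 / 0.79 = 0.187629…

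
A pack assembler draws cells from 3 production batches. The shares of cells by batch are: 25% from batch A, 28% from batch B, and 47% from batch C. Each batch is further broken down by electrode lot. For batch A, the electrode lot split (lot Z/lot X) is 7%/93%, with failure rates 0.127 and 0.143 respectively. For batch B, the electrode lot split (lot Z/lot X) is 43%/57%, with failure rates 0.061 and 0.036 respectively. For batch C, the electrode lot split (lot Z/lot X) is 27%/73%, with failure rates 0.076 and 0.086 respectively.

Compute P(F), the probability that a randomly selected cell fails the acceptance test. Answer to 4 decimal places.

P(F) ≈ 0.0877

P(F|A) = 0.07·0.127 + 0.93·0.143 = 0.00889 + 0.13299 = 0.14188
P(F|B) = 0.43·0.061 + 0.57·0.036 = 0.02623 + 0.02052 = 0.04675
P(F|C) = 0.27·0.076 + 0.73·0.086 = 0.02052 + 0.06278 = 0.0833
By total probability over the outer partition,
P(F) = 0.25·0.14188 + 0.28·0.04675 + 0.47·0.0833
      = 0.03547 + 0.01309 + 0.039151 = 0.087711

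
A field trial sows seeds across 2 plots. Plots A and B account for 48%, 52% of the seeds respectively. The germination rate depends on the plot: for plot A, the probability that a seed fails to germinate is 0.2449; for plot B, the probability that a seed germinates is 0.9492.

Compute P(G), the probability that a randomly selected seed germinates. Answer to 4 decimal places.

P(G|A) = 1 − 0.2449 = 0.7551.
P(G) = P(G|A)·P(A) + P(G|B)·P(B)
      = 0.7551·0.48 + 0.9492·0.52
      = 0.362448 + 0.493584 = 0.856032

0.8560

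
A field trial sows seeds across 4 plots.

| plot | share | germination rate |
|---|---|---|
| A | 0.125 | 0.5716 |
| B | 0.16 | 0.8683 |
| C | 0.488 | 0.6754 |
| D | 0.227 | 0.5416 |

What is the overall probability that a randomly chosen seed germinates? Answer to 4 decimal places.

P(G) = P(G|A)·P(A) + P(G|B)·P(B) + P(G|C)·P(C) + P(G|D)·P(D)
      = 0.5716·0.125 + 0.8683·0.16 + 0.6754·0.488 + 0.5416·0.227
      = 0.07145 + 0.138928 + 0.3295952 + 0.1229432 = 0.6629164

P(G) ≈ 0.6629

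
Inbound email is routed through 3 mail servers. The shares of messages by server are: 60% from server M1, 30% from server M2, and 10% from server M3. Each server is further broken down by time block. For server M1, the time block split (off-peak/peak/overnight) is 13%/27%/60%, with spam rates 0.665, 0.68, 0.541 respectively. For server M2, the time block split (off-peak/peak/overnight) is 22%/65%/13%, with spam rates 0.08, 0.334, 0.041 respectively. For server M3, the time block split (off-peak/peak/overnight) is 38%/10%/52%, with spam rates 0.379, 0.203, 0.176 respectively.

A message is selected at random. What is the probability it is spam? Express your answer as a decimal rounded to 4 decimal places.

P(S|M1) = 0.13·0.665 + 0.27·0.68 + 0.6·0.541 = 0.08645 + 0.1836 + 0.3246 = 0.59465
P(S|M2) = 0.22·0.08 + 0.65·0.334 + 0.13·0.041 = 0.0176 + 0.2171 + 0.00533 = 0.24003
P(S|M3) = 0.38·0.379 + 0.1·0.203 + 0.52·0.176 = 0.14402 + 0.0203 + 0.09152 = 0.25584
Then overall,
P(S) = 0.6·0.59465 + 0.3·0.24003 + 0.1·0.25584
      = 0.35679 + 0.072009 + 0.025584 = 0.454383

0.4544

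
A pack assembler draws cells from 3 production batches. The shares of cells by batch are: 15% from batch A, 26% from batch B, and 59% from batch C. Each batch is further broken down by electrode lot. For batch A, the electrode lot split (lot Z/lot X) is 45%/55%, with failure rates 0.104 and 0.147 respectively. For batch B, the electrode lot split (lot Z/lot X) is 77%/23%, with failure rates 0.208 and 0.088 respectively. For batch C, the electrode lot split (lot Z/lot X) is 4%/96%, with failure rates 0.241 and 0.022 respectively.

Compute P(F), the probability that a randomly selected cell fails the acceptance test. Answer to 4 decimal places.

P(F|A) = 0.45·0.104 + 0.55·0.147 = 0.0468 + 0.08085 = 0.12765
P(F|B) = 0.77·0.208 + 0.23·0.088 = 0.16016 + 0.02024 = 0.1804
P(F|C) = 0.04·0.241 + 0.96·0.022 = 0.00964 + 0.02112 = 0.03076
Then overall,
P(F) = 0.15·0.12765 + 0.26·0.1804 + 0.59·0.03076
      = 0.0191475 + 0.046904 + 0.0181484 = 0.0841999

P(F) ≈ 0.0842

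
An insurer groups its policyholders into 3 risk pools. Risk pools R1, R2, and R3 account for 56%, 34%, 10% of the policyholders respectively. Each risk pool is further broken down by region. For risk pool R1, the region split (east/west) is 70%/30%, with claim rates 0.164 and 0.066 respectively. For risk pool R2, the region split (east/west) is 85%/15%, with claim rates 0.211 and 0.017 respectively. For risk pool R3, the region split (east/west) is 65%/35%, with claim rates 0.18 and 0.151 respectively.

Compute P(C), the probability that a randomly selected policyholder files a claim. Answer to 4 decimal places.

P(C) ≈ 0.1542

P(C|R1) = 0.7·0.164 + 0.3·0.066 = 0.1148 + 0.0198 = 0.1346
P(C|R2) = 0.85·0.211 + 0.15·0.017 = 0.17935 + 0.00255 = 0.1819
P(C|R3) = 0.65·0.18 + 0.35·0.151 = 0.117 + 0.05285 = 0.16985
By total probability over the outer partition,
P(C) = 0.56·0.1346 + 0.34·0.1819 + 0.1·0.16985
      = 0.075376 + 0.061846 + 0.016985 = 0.154207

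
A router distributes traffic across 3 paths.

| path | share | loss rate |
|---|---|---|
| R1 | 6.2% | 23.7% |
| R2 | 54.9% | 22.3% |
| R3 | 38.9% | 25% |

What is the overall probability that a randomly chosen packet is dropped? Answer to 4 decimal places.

Summing over the partition,
P(L) = P(L|R1)·P(R1) + P(L|R2)·P(R2) + P(L|R3)·P(R3)
      = 0.237·0.062 + 0.223·0.549 + 0.25·0.389
      = 0.014694 + 0.122427 + 0.09725 = 0.234371

P(L) ≈ 0.2344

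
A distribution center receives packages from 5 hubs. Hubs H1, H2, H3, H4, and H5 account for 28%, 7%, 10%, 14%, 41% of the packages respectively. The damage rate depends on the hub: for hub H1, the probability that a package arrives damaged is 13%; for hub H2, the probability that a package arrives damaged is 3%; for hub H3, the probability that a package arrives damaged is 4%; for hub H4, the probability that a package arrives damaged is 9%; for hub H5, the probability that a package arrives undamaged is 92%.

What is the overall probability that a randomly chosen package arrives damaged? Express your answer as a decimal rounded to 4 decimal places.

P(D|H5) = 1 − 0.92 = 0.08.
Using total probability over the partition,
P(D) = P(D|H1)·P(H1) + P(D|H2)·P(H2) + P(D|H3)·P(H3) + P(D|H4)·P(H4) + P(D|H5)·P(H5)
      = 0.13·0.28 + 0.03·0.07 + 0.04·0.1 + 0.09·0.14 + 0.08·0.41
      = 0.0364 + 0.0021 + 0.004 + 0.0126 + 0.0328 = 0.0879

P(D) ≈ 0.0879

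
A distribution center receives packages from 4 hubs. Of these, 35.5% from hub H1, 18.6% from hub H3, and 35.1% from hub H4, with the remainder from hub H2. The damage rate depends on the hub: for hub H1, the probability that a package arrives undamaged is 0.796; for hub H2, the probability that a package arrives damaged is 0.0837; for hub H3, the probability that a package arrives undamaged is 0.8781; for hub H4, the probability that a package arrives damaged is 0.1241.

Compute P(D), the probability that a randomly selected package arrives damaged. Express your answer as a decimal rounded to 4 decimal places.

0.1477

P(H2) = 1 − (0.355 + 0.186 + 0.351) = 0.108.
P(D|H1) = 1 − 0.796 = 0.204.
P(D|H3) = 1 − 0.8781 = 0.1219.
Summing over the partition,
P(D) = P(D|H1)·P(H1) + P(D|H2)·P(H2) + P(D|H3)·P(H3) + P(D|H4)·P(H4)
      = 0.204·0.355 + 0.0837·0.108 + 0.1219·0.186 + 0.1241·0.351
      = 0.07242 + 0.0090396 + 0.0226734 + 0.0435591 = 0.1476921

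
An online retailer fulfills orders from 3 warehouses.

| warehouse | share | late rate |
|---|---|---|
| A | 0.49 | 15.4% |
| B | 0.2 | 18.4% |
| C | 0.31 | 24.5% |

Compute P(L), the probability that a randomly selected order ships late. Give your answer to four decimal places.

P(L) = P(L|A)·P(A) + P(L|B)·P(B) + P(L|C)·P(C)
      = 0.154·0.49 + 0.184·0.2 + 0.245·0.31
      = 0.07546 + 0.0368 + 0.07595 = 0.18821

0.1882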